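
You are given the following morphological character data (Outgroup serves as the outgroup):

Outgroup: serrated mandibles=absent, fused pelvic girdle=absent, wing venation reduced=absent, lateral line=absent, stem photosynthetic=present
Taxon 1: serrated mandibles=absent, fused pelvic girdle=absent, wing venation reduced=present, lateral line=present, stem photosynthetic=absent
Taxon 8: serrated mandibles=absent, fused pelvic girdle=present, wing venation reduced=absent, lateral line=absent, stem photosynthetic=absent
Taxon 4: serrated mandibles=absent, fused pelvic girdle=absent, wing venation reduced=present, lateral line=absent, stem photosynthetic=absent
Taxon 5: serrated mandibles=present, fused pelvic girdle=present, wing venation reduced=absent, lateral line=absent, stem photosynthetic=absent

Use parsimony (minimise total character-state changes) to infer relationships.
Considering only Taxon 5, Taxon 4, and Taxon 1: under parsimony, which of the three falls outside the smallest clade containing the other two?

Taxon 5

Character polarity is set by the outgroup: the derived state is whichever differs from the outgroup's state, so for stem photosynthetic the derived state is 'absent', and for the remaining characters it is 'present'.
serrated mandibles (derived state 'present') is unique to Taxon 5 (autapomorphy; uninformative for grouping).
fused pelvic girdle (derived state 'present') is shared by Taxon 5 and Taxon 8 — a synapomorphy uniting that clade.
wing venation reduced: derived state 'present' in Taxon 1 and Taxon 4 only — synapomorphy for {Taxon 1, Taxon 4}.
lateral line (derived state 'present') is unique to Taxon 1 (autapomorphy; uninformative for grouping).
All ingroup taxa share the derived state 'absent' for stem photosynthetic; it defines the ingroup but does not resolve relationships within it.
Most parsimonious ingroup topology: ((Taxon 1,Taxon 4),(Taxon 8,Taxon 5)).
Taxon 4 and Taxon 1 share a more recent common ancestor with each other than either does with Taxon 5, so Taxon 5 is the least closely related of the three.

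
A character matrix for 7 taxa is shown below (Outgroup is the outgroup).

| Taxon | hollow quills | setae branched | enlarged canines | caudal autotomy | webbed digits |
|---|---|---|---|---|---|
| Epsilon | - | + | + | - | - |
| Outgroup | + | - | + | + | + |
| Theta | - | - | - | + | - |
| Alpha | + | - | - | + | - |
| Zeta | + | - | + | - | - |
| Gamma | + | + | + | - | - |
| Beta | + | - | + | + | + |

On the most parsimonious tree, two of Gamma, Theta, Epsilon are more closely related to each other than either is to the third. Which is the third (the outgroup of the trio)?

Character polarity is set by the outgroup: the derived state is whichever differs from the outgroup's state, so for hollow quills, enlarged canines, caudal autotomy, webbed digits the derived state is '-', and for the remaining characters it is '+'.
hollow quills groups Epsilon and Theta, which is incompatible with the clades supported by the remaining characters; treating it as convergent (homoplasy) costs fewer steps than any alternative tree.
setae branched: derived state '+' in Epsilon and Gamma only — synapomorphy for {Epsilon, Gamma}.
enlarged canines (derived state '-') is shared by Alpha and Theta — a synapomorphy uniting that clade.
caudal autotomy: derived state '-' in Epsilon, Gamma, and Zeta only — synapomorphy for {Epsilon, Gamma, Zeta}.
webbed digits: derived state '-' in Alpha, Epsilon, Gamma, Theta, and Zeta only — synapomorphy for {Alpha, Epsilon, Gamma, Theta, Zeta}.
Most parsimonious ingroup topology: (((Zeta,(Gamma,Epsilon)),(Alpha,Theta)),Beta).
Gamma and Epsilon share a more recent common ancestor with each other than either does with Theta, so Theta is the least closely related of the three.

Theta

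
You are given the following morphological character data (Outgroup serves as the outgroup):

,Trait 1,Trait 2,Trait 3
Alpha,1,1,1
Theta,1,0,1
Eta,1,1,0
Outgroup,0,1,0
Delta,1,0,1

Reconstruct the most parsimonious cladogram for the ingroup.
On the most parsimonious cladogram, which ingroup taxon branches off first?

Eta

Character polarity is set by the outgroup: the derived state is whichever differs from the outgroup's state, so for Trait 2 the derived state is '0', and for the remaining characters it is '1'.
Trait 1 (derived state '1') is shared by all ingroup taxa — unites the whole ingroup.
Trait 2 (derived state '0') is shared by Delta and Theta — a synapomorphy uniting that clade.
Trait 3 (derived state '1') is shared by Alpha, Delta, and Theta — a synapomorphy uniting that clade.
Most parsimonious ingroup topology: (Eta,((Delta,Theta),Alpha)).
Eta is sister to the clade containing all other ingroup taxa, so it is the earliest-diverging (most basal) ingroup lineage.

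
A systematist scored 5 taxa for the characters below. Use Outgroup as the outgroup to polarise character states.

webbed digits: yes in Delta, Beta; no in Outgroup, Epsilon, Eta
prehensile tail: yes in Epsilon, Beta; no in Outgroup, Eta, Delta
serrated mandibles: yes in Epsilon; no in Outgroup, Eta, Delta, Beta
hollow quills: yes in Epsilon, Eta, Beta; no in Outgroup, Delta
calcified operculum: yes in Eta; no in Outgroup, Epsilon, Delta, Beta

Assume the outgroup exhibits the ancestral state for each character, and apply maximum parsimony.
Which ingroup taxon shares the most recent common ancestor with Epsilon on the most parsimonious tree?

Beta

The outgroup has state 'no' for every character, so 'yes' is the derived state throughout.
webbed digits (state 'yes') occurs in Beta and Delta but conflicts with the nesting implied by the other characters — most parsimoniously interpreted as homoplasy.
Only Beta and Epsilon show the derived state 'yes' for prehensile tail, supporting them as a clade.
serrated mandibles: derived state 'yes' in Epsilon only — an autapomorphy, so it tells us nothing about relationships among taxa.
hollow quills: derived state 'yes' in Beta, Epsilon, and Eta only — synapomorphy for {Beta, Epsilon, Eta}.
calcified operculum (derived state 'yes') is unique to Eta (autapomorphy; uninformative for grouping).
Most parsimonious ingroup topology: (((Epsilon,Beta),Eta),Delta).
Epsilon and Beta form a cherry on this tree, so they are sister taxa.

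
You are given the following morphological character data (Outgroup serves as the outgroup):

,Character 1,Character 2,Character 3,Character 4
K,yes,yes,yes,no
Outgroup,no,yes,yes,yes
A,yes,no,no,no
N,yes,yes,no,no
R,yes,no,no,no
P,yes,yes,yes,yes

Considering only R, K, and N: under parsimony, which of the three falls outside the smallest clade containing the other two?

K

Character polarity is set by the outgroup: the derived state is whichever differs from the outgroup's state, so for Character 2, Character 3, Character 4 the derived state is 'no', and for the remaining characters it is 'yes'.
Character 1 (derived state 'yes') is shared by all ingroup taxa — unites the whole ingroup.
Character 2: derived state 'no' in A and R only — synapomorphy for {A, R}.
Character 3: derived state 'no' in A, N, and R only — synapomorphy for {A, N, R}.
Only A, K, N, and R show the derived state 'no' for Character 4, supporting them as a clade.
Most parsimonious ingroup topology: (((N,(A,R)),K),P).
N and R share a more recent common ancestor with each other than either does with K, so K is the least closely related of the three.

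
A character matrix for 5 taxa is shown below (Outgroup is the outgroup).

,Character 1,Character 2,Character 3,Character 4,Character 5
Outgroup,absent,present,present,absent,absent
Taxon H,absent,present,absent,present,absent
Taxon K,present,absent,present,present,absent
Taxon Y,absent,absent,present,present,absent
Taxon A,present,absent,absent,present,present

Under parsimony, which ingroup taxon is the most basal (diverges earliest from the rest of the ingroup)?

Character polarity is set by the outgroup: the derived state is whichever differs from the outgroup's state, so for Character 2, Character 3 the derived state is 'absent', and for the remaining characters it is 'present'.
Character 1: derived state 'present' in Taxon A and Taxon K only — synapomorphy for {Taxon A, Taxon K}.
Character 2: derived state 'absent' in Taxon A, Taxon K, and Taxon Y only — synapomorphy for {Taxon A, Taxon K, Taxon Y}.
Character 3 groups Taxon A and Taxon H, which is incompatible with the clades supported by the remaining characters; treating it as convergent (homoplasy) costs fewer steps than any alternative tree.
All ingroup taxa share the derived state 'present' for Character 4; it defines the ingroup but does not resolve relationships within it.
Character 5: derived state 'present' in Taxon A only — an autapomorphy, so it tells us nothing about relationships among taxa.
Most parsimonious ingroup topology: (Taxon H,((Taxon K,Taxon A),Taxon Y)).
Taxon H is sister to the clade containing all other ingroup taxa, so it is the earliest-diverging (most basal) ingroup lineage.

Taxon H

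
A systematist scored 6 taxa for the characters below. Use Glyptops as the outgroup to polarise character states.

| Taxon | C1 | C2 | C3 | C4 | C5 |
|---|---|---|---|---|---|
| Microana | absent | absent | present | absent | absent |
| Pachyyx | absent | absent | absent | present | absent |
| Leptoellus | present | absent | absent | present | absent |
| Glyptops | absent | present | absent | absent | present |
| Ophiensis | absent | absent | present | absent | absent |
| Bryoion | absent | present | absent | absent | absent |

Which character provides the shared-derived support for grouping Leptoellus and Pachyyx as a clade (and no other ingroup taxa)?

C4

Character polarity is set by the outgroup: the derived state is whichever differs from the outgroup's state, so for C2, C5 the derived state is 'absent', and for the remaining characters it is 'present'.
C1 (derived state 'present') is unique to Leptoellus (autapomorphy; uninformative for grouping).
C2 (derived state 'absent') is shared by Leptoellus, Microana, Ophiensis, and Pachyyx — a synapomorphy uniting that clade.
C3: derived state 'present' in Microana and Ophiensis only — synapomorphy for {Microana, Ophiensis}.
C4 (derived state 'present') is shared by Leptoellus and Pachyyx — a synapomorphy uniting that clade.
All ingroup taxa share the derived state 'absent' for C5; it defines the ingroup but does not resolve relationships within it.
Most parsimonious ingroup topology: (((Pachyyx,Leptoellus),(Ophiensis,Microana)),Bryoion).
The clade {Leptoellus, Pachyyx} is supported by C4: its derived state 'present' occurs in exactly those taxa and in no other taxon (including the outgroup).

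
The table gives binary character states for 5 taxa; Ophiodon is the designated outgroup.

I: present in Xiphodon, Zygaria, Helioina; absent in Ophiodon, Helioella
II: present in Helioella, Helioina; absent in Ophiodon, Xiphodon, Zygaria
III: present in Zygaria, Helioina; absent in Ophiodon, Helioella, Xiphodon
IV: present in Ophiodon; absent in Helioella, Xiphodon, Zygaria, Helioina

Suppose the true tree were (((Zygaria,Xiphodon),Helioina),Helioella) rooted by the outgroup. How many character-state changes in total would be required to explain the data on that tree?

Map each character onto (((Zygaria,Xiphodon),Helioina),Helioella) (rooted by Ophiodon) and count the minimum state changes it requires (Fitch parsimony):
I: 1; II: 2; III: 2; IV: 1.
Total tree length = 6.

6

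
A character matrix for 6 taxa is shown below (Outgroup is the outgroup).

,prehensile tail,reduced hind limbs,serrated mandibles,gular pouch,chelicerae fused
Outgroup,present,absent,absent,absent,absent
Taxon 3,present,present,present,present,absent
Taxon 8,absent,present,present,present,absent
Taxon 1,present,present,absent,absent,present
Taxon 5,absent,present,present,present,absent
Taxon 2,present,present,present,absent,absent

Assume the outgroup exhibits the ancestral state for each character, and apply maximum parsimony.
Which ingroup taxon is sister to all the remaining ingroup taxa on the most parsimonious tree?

Taxon 1

Character polarity is set by the outgroup: the derived state is whichever differs from the outgroup's state, so for prehensile tail the derived state is 'absent', and for the remaining characters it is 'present'.
prehensile tail: derived state 'absent' in Taxon 5 and Taxon 8 only — synapomorphy for {Taxon 5, Taxon 8}.
All ingroup taxa share the derived state 'present' for reduced hind limbs; it defines the ingroup but does not resolve relationships within it.
Only Taxon 2, Taxon 3, Taxon 5, and Taxon 8 show the derived state 'present' for serrated mandibles, supporting them as a clade.
gular pouch (derived state 'present') is shared by Taxon 3, Taxon 5, and Taxon 8 — a synapomorphy uniting that clade.
chelicerae fused (derived state 'present') is unique to Taxon 1 (autapomorphy; uninformative for grouping).
Most parsimonious ingroup topology: (((Taxon 3,(Taxon 8,Taxon 5)),Taxon 2),Taxon 1).
Taxon 1 is sister to the clade containing all other ingroup taxa, so it is the earliest-diverging (most basal) ingroup lineage.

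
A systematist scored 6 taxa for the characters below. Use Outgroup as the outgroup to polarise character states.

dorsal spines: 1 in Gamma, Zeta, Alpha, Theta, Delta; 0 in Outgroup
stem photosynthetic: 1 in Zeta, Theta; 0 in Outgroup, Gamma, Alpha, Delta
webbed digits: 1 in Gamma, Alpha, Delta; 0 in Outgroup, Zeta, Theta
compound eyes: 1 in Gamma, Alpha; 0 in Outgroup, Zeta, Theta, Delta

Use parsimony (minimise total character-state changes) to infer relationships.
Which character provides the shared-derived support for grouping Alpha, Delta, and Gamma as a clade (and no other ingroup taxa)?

The outgroup has state '0' for every character, so '1' is the derived state throughout.
All ingroup taxa share the derived state '1' for dorsal spines; it defines the ingroup but does not resolve relationships within it.
stem photosynthetic (derived state '1') is shared by Theta and Zeta — a synapomorphy uniting that clade.
webbed digits: derived state '1' in Alpha, Delta, and Gamma only — synapomorphy for {Alpha, Delta, Gamma}.
Only Alpha and Gamma show the derived state '1' for compound eyes, supporting them as a clade.
Most parsimonious ingroup topology: ((Theta,Zeta),((Gamma,Alpha),Delta)).
The clade {Alpha, Delta, Gamma} is supported by webbed digits: its derived state '1' occurs in exactly those taxa and in no other taxon (including the outgroup).

webbed digits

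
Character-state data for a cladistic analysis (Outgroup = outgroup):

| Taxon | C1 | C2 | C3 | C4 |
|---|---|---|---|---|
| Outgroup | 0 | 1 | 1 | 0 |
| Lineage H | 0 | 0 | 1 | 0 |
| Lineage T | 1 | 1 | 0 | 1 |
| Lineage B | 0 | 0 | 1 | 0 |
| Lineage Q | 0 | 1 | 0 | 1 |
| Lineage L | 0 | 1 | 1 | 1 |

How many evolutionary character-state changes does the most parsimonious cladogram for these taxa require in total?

Character polarity is set by the outgroup: the derived state is whichever differs from the outgroup's state, so for C2, C3 the derived state is '0', and for the remaining characters it is '1'.
C1 (derived state '1') is unique to Lineage T (autapomorphy; uninformative for grouping).
C2 (derived state '0') is shared by Lineage B and Lineage H — a synapomorphy uniting that clade.
C3 (derived state '0') is shared by Lineage Q and Lineage T — a synapomorphy uniting that clade.
C4: derived state '1' in Lineage L, Lineage Q, and Lineage T only — synapomorphy for {Lineage L, Lineage Q, Lineage T}.
Most parsimonious ingroup topology: ((Lineage H,Lineage B),((Lineage T,Lineage Q),Lineage L)).
Changes per character on this tree: C1: 1; C2: 1; C3: 1; C4: 1.
Total = 4.

4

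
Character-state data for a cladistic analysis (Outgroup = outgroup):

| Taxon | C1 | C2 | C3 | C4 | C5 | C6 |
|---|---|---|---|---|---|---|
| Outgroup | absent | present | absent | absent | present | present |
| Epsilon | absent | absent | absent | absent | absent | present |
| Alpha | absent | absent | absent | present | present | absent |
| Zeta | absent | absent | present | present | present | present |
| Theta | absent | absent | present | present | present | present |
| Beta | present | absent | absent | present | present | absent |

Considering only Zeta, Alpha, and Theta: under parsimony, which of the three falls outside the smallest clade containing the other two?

Character polarity is set by the outgroup: the derived state is whichever differs from the outgroup's state, so for C2, C5, C6 the derived state is 'absent', and for the remaining characters it is 'present'.
C1: derived state 'present' in Beta only — an autapomorphy, so it tells us nothing about relationships among taxa.
All ingroup taxa share the derived state 'absent' for C2; it defines the ingroup but does not resolve relationships within it.
Only Theta and Zeta show the derived state 'present' for C3, supporting them as a clade.
Only Alpha, Beta, Theta, and Zeta show the derived state 'present' for C4, supporting them as a clade.
C5: derived state 'absent' in Epsilon only — an autapomorphy, so it tells us nothing about relationships among taxa.
C6: derived state 'absent' in Alpha and Beta only — synapomorphy for {Alpha, Beta}.
Most parsimonious ingroup topology: (Epsilon,((Alpha,Beta),(Zeta,Theta))).
Theta and Zeta share a more recent common ancestor with each other than either does with Alpha, so Alpha is the least closely related of the three.

Alpha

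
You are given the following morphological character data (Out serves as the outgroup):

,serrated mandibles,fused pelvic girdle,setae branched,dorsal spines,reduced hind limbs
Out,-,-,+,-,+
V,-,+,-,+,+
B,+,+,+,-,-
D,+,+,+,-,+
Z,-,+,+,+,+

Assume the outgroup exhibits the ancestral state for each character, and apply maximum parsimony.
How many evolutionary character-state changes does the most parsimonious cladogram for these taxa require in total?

5

Character polarity is set by the outgroup: the derived state is whichever differs from the outgroup's state, so for setae branched, reduced hind limbs the derived state is '-', and for the remaining characters it is '+'.
serrated mandibles (derived state '+') is shared by B and D — a synapomorphy uniting that clade.
All ingroup taxa share the derived state '+' for fused pelvic girdle; it defines the ingroup but does not resolve relationships within it.
setae branched (derived state '-') is unique to V (autapomorphy; uninformative for grouping).
Only V and Z show the derived state '+' for dorsal spines, supporting them as a clade.
reduced hind limbs (derived state '-') is unique to B (autapomorphy; uninformative for grouping).
Most parsimonious ingroup topology: ((V,Z),(B,D)).
Changes per character on this tree: serrated mandibles: 1; fused pelvic girdle: 1; setae branched: 1; dorsal spines: 1; reduced hind limbs: 1.
Total = 5.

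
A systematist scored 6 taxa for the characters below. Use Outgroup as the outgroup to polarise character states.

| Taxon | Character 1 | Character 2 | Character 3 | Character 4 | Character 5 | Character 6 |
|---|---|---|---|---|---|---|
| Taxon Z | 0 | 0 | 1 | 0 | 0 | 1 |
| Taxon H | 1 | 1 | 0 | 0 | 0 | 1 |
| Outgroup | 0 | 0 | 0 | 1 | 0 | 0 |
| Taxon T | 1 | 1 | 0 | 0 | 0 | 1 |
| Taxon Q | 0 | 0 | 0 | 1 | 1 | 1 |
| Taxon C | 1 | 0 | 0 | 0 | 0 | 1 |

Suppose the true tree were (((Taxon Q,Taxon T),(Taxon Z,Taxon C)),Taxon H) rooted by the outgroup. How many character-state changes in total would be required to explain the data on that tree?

Map each character onto (((Taxon Q,Taxon T),(Taxon Z,Taxon C)),Taxon H) (rooted by Outgroup) and count the minimum state changes it requires (Fitch parsimony):
Character 1: 3; Character 2: 2; Character 3: 1; Character 4: 2; Character 5: 1; Character 6: 1.
Total tree length = 10.

10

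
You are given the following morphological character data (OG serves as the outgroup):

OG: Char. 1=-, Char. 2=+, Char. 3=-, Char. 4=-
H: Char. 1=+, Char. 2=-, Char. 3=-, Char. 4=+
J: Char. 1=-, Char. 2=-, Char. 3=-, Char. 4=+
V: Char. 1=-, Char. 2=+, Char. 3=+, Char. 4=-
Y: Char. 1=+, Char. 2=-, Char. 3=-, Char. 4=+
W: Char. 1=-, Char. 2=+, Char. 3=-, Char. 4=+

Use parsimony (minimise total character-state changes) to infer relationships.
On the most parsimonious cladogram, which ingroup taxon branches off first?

V

Character polarity is set by the outgroup: the derived state is whichever differs from the outgroup's state, so for Char. 2 the derived state is '-', and for the remaining characters it is '+'.
Char. 1 (derived state '+') is shared by H and Y — a synapomorphy uniting that clade.
Char. 2: derived state '-' in H, J, and Y only — synapomorphy for {H, J, Y}.
Char. 3: derived state '+' in V only — an autapomorphy, so it tells us nothing about relationships among taxa.
Only H, J, W, and Y show the derived state '+' for Char. 4, supporting them as a clade.
Most parsimonious ingroup topology: ((((H,Y),J),W),V).
V is sister to the clade containing all other ingroup taxa, so it is the earliest-diverging (most basal) ingroup lineage.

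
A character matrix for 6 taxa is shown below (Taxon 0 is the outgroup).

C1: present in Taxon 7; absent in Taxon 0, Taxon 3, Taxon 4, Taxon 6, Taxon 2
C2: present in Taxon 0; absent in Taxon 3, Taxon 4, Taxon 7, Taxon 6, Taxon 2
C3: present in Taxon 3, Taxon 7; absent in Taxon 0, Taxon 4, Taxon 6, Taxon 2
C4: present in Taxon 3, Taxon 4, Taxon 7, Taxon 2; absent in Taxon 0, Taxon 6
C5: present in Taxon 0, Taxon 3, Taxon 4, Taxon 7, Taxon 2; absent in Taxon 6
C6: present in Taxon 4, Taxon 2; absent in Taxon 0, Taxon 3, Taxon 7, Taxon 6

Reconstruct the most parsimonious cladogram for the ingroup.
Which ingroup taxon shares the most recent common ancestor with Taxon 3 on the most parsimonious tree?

Character polarity is set by the outgroup: the derived state is whichever differs from the outgroup's state, so for C2, C5 the derived state is 'absent', and for the remaining characters it is 'present'.
C1: derived state 'present' in Taxon 7 only — an autapomorphy, so it tells us nothing about relationships among taxa.
C2 (derived state 'absent') is shared by all ingroup taxa — unites the whole ingroup.
C3 (derived state 'present') is shared by Taxon 3 and Taxon 7 — a synapomorphy uniting that clade.
Only Taxon 2, Taxon 3, Taxon 4, and Taxon 7 show the derived state 'present' for C4, supporting them as a clade.
C5 (derived state 'absent') is unique to Taxon 6 (autapomorphy; uninformative for grouping).
C6: derived state 'present' in Taxon 2 and Taxon 4 only — synapomorphy for {Taxon 2, Taxon 4}.
Most parsimonious ingroup topology: (((Taxon 3,Taxon 7),(Taxon 4,Taxon 2)),Taxon 6).
Taxon 3 and Taxon 7 form a cherry on this tree, so they are sister taxa.

Taxon 7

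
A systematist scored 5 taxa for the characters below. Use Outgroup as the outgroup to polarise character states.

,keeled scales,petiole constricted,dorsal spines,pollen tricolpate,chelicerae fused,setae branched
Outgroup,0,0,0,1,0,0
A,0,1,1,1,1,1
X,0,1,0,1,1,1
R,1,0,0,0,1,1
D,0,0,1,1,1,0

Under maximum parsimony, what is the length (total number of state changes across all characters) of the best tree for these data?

Character polarity is set by the outgroup: the derived state is whichever differs from the outgroup's state, so for pollen tricolpate the derived state is '0', and for the remaining characters it is '1'.
keeled scales: derived state '1' in R only — an autapomorphy, so it tells us nothing about relationships among taxa.
Only A and X show the derived state '1' for petiole constricted, supporting them as a clade.
dorsal spines (state '1') occurs in A and D but conflicts with the nesting implied by the other characters — most parsimoniously interpreted as homoplasy.
pollen tricolpate (derived state '0') is unique to R (autapomorphy; uninformative for grouping).
All ingroup taxa share the derived state '1' for chelicerae fused; it defines the ingroup but does not resolve relationships within it.
setae branched (derived state '1') is shared by A, R, and X — a synapomorphy uniting that clade.
Most parsimonious ingroup topology: (((A,X),R),D).
Changes per character on this tree: keeled scales: 1; petiole constricted: 1; dorsal spines: 2; pollen tricolpate: 1; chelicerae fused: 1; setae branched: 1.
Total = 7.

7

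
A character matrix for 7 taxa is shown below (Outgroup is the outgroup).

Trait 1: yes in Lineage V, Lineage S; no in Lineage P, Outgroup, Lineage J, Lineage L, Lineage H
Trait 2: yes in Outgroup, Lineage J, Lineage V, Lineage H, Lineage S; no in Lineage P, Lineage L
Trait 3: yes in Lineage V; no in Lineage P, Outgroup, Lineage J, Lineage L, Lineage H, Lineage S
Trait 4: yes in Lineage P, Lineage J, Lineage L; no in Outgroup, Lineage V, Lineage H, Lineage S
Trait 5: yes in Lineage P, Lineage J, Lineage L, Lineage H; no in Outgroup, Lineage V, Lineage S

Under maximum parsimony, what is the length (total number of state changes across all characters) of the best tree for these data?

Character polarity is set by the outgroup: the derived state is whichever differs from the outgroup's state, so for Trait 2 the derived state is 'no', and for the remaining characters it is 'yes'.
Trait 1 (derived state 'yes') is shared by Lineage S and Lineage V — a synapomorphy uniting that clade.
Only Lineage L and Lineage P show the derived state 'no' for Trait 2, supporting them as a clade.
Trait 3 (derived state 'yes') is unique to Lineage V (autapomorphy; uninformative for grouping).
Only Lineage J, Lineage L, and Lineage P show the derived state 'yes' for Trait 4, supporting them as a clade.
Trait 5: derived state 'yes' in Lineage H, Lineage J, Lineage L, and Lineage P only — synapomorphy for {Lineage H, Lineage J, Lineage L, Lineage P}.
Most parsimonious ingroup topology: ((((Lineage L,Lineage P),Lineage J),Lineage H),(Lineage S,Lineage V)).
Changes per character on this tree: Trait 1: 1; Trait 2: 1; Trait 3: 1; Trait 4: 1; Trait 5: 1.
Total = 5.

5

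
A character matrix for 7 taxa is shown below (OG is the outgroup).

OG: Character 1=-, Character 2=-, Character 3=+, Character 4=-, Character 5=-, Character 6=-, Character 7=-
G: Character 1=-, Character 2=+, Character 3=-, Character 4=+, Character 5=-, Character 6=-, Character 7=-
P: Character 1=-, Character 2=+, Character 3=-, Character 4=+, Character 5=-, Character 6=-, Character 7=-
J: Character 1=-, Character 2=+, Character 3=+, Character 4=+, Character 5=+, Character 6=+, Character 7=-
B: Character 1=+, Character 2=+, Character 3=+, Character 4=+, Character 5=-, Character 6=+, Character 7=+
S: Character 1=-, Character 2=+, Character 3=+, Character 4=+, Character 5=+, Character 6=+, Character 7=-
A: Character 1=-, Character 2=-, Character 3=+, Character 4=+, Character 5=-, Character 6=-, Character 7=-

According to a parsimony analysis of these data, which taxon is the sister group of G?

P

Character polarity is set by the outgroup: the derived state is whichever differs from the outgroup's state, so for Character 3 the derived state is '-', and for the remaining characters it is '+'.
Character 1: derived state '+' in B only — an autapomorphy, so it tells us nothing about relationships among taxa.
Character 2: derived state '+' in B, G, J, P, and S only — synapomorphy for {B, G, J, P, S}.
Character 3 (derived state '-') is shared by G and P — a synapomorphy uniting that clade.
Character 4 (derived state '+') is shared by all ingroup taxa — unites the whole ingroup.
Character 5 (derived state '+') is shared by J and S — a synapomorphy uniting that clade.
Character 6 (derived state '+') is shared by B, J, and S — a synapomorphy uniting that clade.
Character 7: derived state '+' in B only — an autapomorphy, so it tells us nothing about relationships among taxa.
Most parsimonious ingroup topology: (((G,P),((J,S),B)),A).
G and P form a cherry on this tree, so they are sister taxa.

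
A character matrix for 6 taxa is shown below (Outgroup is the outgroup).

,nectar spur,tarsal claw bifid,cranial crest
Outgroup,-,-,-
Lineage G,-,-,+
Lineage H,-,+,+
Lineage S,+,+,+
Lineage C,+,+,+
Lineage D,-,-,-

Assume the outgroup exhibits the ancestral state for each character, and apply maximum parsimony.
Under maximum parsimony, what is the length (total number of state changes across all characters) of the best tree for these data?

The outgroup has state '-' for every character, so '+' is the derived state throughout.
nectar spur: derived state '+' in Lineage C and Lineage S only — synapomorphy for {Lineage C, Lineage S}.
tarsal claw bifid: derived state '+' in Lineage C, Lineage H, and Lineage S only — synapomorphy for {Lineage C, Lineage H, Lineage S}.
cranial crest: derived state '+' in Lineage C, Lineage G, Lineage H, and Lineage S only — synapomorphy for {Lineage C, Lineage G, Lineage H, Lineage S}.
Most parsimonious ingroup topology: ((Lineage G,(Lineage H,(Lineage S,Lineage C))),Lineage D).
Changes per character on this tree: nectar spur: 1; tarsal claw bifid: 1; cranial crest: 1.
Total = 3.

3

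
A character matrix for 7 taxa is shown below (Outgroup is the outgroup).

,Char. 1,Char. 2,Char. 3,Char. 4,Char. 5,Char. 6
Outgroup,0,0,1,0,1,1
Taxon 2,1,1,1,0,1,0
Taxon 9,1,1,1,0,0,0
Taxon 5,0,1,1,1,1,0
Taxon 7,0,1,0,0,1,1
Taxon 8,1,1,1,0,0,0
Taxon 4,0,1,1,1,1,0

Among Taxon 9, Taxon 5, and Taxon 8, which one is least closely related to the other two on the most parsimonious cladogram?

Character polarity is set by the outgroup: the derived state is whichever differs from the outgroup's state, so for Char. 3, Char. 5, Char. 6 the derived state is '0', and for the remaining characters it is '1'.
Only Taxon 2, Taxon 8, and Taxon 9 show the derived state '1' for Char. 1, supporting them as a clade.
All ingroup taxa share the derived state '1' for Char. 2; it defines the ingroup but does not resolve relationships within it.
Char. 3: derived state '0' in Taxon 7 only — an autapomorphy, so it tells us nothing about relationships among taxa.
Char. 4: derived state '1' in Taxon 4 and Taxon 5 only — synapomorphy for {Taxon 4, Taxon 5}.
Only Taxon 8 and Taxon 9 show the derived state '0' for Char. 5, supporting them as a clade.
Char. 6: derived state '0' in Taxon 2, Taxon 4, Taxon 5, Taxon 8, and Taxon 9 only — synapomorphy for {Taxon 2, Taxon 4, Taxon 5, Taxon 8, Taxon 9}.
Most parsimonious ingroup topology: (((Taxon 2,(Taxon 9,Taxon 8)),(Taxon 5,Taxon 4)),Taxon 7).
Taxon 9 and Taxon 8 share a more recent common ancestor with each other than either does with Taxon 5, so Taxon 5 is the least closely related of the three.

Taxon 5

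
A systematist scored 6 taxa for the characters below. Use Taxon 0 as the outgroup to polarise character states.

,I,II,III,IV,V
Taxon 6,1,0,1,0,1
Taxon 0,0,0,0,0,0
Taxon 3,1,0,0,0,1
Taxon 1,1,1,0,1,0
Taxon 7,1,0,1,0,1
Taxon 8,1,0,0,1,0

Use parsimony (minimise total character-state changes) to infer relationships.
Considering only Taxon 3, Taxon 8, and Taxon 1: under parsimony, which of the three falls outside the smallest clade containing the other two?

The outgroup has state '0' for every character, so '1' is the derived state throughout.
All ingroup taxa share the derived state '1' for I; it defines the ingroup but does not resolve relationships within it.
II: derived state '1' in Taxon 1 only — an autapomorphy, so it tells us nothing about relationships among taxa.
Only Taxon 6 and Taxon 7 show the derived state '1' for III, supporting them as a clade.
Only Taxon 1 and Taxon 8 show the derived state '1' for IV, supporting them as a clade.
V (derived state '1') is shared by Taxon 3, Taxon 6, and Taxon 7 — a synapomorphy uniting that clade.
Most parsimonious ingroup topology: (((Taxon 6,Taxon 7),Taxon 3),(Taxon 8,Taxon 1)).
Taxon 1 and Taxon 8 share a more recent common ancestor with each other than either does with Taxon 3, so Taxon 3 is the least closely related of the three.

Taxon 3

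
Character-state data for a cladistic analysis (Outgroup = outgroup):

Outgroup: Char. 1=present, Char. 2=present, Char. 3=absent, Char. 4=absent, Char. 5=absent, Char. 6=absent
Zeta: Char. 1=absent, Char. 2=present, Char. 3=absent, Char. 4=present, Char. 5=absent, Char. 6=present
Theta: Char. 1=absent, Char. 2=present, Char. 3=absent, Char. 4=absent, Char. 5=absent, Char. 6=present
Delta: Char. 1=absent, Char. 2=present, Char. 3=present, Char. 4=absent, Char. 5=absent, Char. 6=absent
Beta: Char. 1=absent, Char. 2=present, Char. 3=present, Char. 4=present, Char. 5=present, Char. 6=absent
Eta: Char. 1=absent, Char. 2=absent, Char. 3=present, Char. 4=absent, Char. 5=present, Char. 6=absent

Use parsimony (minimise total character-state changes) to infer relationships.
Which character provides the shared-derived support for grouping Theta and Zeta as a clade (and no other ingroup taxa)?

Char. 6

Character polarity is set by the outgroup: the derived state is whichever differs from the outgroup's state, so for Char. 1, Char. 2 the derived state is 'absent', and for the remaining characters it is 'present'.
All ingroup taxa share the derived state 'absent' for Char. 1; it defines the ingroup but does not resolve relationships within it.
Char. 2 (derived state 'absent') is unique to Eta (autapomorphy; uninformative for grouping).
Only Beta, Delta, and Eta show the derived state 'present' for Char. 3, supporting them as a clade.
Char. 4 (state 'present') occurs in Beta and Zeta but conflicts with the nesting implied by the other characters — most parsimoniously interpreted as homoplasy.
Char. 5: derived state 'present' in Beta and Eta only — synapomorphy for {Beta, Eta}.
Char. 6: derived state 'present' in Theta and Zeta only — synapomorphy for {Theta, Zeta}.
Most parsimonious ingroup topology: ((Zeta,Theta),(Delta,(Beta,Eta))).
The clade {Theta, Zeta} is supported by Char. 6: its derived state 'present' occurs in exactly those taxa and in no other taxon (including the outgroup).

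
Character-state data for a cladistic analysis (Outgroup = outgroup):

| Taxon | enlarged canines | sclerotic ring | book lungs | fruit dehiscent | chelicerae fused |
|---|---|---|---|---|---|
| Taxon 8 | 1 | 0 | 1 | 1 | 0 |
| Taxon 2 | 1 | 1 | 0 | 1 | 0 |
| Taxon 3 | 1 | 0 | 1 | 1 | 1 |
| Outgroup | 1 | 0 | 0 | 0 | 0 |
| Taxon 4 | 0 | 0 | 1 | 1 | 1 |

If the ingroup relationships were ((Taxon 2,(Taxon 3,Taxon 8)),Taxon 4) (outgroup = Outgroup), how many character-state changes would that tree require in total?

7

Map each character onto ((Taxon 2,(Taxon 3,Taxon 8)),Taxon 4) (rooted by Outgroup) and count the minimum state changes it requires (Fitch parsimony):
enlarged canines: 1; sclerotic ring: 1; book lungs: 2; fruit dehiscent: 1; chelicerae fused: 2.
Total tree length = 7.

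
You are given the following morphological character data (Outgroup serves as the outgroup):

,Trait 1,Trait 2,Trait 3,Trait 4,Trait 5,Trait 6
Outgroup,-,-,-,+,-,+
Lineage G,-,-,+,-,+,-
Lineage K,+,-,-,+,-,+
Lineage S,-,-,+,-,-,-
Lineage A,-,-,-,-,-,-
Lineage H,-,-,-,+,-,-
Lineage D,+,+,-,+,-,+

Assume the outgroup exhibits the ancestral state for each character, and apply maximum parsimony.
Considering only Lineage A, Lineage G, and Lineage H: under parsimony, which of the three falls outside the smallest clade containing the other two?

Character polarity is set by the outgroup: the derived state is whichever differs from the outgroup's state, so for Trait 4, Trait 6 the derived state is '-', and for the remaining characters it is '+'.
Only Lineage D and Lineage K show the derived state '+' for Trait 1, supporting them as a clade.
Trait 2: derived state '+' in Lineage D only — an autapomorphy, so it tells us nothing about relationships among taxa.
Trait 3: derived state '+' in Lineage G and Lineage S only — synapomorphy for {Lineage G, Lineage S}.
Only Lineage A, Lineage G, and Lineage S show the derived state '-' for Trait 4, supporting them as a clade.
Trait 5: derived state '+' in Lineage G only — an autapomorphy, so it tells us nothing about relationships among taxa.
Trait 6: derived state '-' in Lineage A, Lineage G, Lineage H, and Lineage S only — synapomorphy for {Lineage A, Lineage G, Lineage H, Lineage S}.
Most parsimonious ingroup topology: ((((Lineage G,Lineage S),Lineage A),Lineage H),(Lineage K,Lineage D)).
Lineage G and Lineage A share a more recent common ancestor with each other than either does with Lineage H, so Lineage H is the least closely related of the three.

Lineage H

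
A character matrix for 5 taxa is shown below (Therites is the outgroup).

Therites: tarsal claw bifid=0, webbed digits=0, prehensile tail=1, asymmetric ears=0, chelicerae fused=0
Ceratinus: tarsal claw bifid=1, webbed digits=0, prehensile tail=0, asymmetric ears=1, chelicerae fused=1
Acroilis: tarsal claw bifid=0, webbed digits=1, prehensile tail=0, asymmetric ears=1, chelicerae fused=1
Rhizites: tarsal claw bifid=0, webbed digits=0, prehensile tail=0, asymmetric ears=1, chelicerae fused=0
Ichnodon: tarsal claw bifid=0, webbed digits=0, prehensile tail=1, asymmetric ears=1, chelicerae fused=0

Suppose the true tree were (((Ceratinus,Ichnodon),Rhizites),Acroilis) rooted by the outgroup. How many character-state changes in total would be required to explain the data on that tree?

7

Map each character onto (((Ceratinus,Ichnodon),Rhizites),Acroilis) (rooted by Therites) and count the minimum state changes it requires (Fitch parsimony):
tarsal claw bifid: 1; webbed digits: 1; prehensile tail: 2; asymmetric ears: 1; chelicerae fused: 2.
Total tree length = 7.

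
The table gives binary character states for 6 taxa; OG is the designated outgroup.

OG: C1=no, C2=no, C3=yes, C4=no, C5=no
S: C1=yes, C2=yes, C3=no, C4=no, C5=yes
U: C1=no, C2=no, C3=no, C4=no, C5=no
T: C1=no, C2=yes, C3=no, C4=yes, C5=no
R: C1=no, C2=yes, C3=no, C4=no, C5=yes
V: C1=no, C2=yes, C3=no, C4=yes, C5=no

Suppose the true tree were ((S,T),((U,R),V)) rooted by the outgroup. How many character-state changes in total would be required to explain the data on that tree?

Map each character onto ((S,T),((U,R),V)) (rooted by OG) and count the minimum state changes it requires (Fitch parsimony):
C1: 1; C2: 2; C3: 1; C4: 2; C5: 2.
Total tree length = 8.

8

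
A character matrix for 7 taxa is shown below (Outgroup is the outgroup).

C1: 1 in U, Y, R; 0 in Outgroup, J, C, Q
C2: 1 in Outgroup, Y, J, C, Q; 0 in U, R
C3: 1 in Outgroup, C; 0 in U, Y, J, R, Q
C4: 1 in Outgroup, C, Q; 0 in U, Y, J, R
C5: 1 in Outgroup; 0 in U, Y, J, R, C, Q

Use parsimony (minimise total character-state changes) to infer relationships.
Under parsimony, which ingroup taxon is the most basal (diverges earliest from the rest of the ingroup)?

Character polarity is set by the outgroup: the derived state is whichever differs from the outgroup's state, so for C2, C3, C4, C5 the derived state is '0', and for the remaining characters it is '1'.
C1: derived state '1' in R, U, and Y only — synapomorphy for {R, U, Y}.
Only R and U show the derived state '0' for C2, supporting them as a clade.
C3: derived state '0' in J, Q, R, U, and Y only — synapomorphy for {J, Q, R, U, Y}.
Only J, R, U, and Y show the derived state '0' for C4, supporting them as a clade.
C5 (derived state '0') is shared by all ingroup taxa — unites the whole ingroup.
Most parsimonious ingroup topology: (((((U,R),Y),J),Q),C).
C is sister to the clade containing all other ingroup taxa, so it is the earliest-diverging (most basal) ingroup lineage.

C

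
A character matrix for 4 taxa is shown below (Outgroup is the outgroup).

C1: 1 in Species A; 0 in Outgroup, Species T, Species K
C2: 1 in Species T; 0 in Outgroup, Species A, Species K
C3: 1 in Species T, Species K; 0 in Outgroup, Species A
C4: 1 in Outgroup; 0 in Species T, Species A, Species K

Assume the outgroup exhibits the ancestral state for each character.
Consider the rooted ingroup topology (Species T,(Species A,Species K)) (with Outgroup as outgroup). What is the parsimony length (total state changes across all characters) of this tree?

Map each character onto (Species T,(Species A,Species K)) (rooted by Outgroup) and count the minimum state changes it requires (Fitch parsimony):
C1: 1; C2: 1; C3: 2; C4: 1.
Total tree length = 5.

5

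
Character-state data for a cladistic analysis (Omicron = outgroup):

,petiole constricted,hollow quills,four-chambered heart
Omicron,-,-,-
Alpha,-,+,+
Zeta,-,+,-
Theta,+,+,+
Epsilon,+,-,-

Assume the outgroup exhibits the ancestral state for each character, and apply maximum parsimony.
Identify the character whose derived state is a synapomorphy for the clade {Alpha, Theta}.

four-chambered heart

The outgroup has state '-' for every character, so '+' is the derived state throughout.
petiole constricted (state '+') occurs in Epsilon and Theta but conflicts with the nesting implied by the other characters — most parsimoniously interpreted as homoplasy.
Only Alpha, Theta, and Zeta show the derived state '+' for hollow quills, supporting them as a clade.
four-chambered heart: derived state '+' in Alpha and Theta only — synapomorphy for {Alpha, Theta}.
Most parsimonious ingroup topology: (((Alpha,Theta),Zeta),Epsilon).
The clade {Alpha, Theta} is supported by four-chambered heart: its derived state '+' occurs in exactly those taxa and in no other taxon (including the outgroup).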